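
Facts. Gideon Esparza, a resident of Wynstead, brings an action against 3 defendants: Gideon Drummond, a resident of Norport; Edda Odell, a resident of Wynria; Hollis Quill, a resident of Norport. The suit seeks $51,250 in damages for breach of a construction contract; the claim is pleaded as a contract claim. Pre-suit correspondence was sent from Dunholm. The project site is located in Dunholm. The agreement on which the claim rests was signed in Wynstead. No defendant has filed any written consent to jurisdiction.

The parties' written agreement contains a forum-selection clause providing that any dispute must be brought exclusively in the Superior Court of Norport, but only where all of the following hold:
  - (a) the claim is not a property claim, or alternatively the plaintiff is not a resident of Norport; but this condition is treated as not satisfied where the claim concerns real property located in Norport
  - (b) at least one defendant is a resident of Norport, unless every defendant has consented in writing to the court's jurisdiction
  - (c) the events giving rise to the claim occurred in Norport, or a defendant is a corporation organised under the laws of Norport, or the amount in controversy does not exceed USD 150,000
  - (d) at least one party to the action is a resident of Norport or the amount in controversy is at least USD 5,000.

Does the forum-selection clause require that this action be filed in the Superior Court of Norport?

The Superior Court of Norport:
  (a) The claim is a contract claim, not a property claim — that alternative is enough. The carve-out does not apply: the claim does not concern real property. Condition met.
  (b) Gideon Drummond resides in Norport. Condition met.
  (c) The amount in controversy is USD 51,250, within the 150,000 dollars ceiling — that alternative is enough. Condition met.
  (d) Gideon Drummond resides in Norport, which satisfies one of the alternatives. Met.
  → The clause applies.

Yes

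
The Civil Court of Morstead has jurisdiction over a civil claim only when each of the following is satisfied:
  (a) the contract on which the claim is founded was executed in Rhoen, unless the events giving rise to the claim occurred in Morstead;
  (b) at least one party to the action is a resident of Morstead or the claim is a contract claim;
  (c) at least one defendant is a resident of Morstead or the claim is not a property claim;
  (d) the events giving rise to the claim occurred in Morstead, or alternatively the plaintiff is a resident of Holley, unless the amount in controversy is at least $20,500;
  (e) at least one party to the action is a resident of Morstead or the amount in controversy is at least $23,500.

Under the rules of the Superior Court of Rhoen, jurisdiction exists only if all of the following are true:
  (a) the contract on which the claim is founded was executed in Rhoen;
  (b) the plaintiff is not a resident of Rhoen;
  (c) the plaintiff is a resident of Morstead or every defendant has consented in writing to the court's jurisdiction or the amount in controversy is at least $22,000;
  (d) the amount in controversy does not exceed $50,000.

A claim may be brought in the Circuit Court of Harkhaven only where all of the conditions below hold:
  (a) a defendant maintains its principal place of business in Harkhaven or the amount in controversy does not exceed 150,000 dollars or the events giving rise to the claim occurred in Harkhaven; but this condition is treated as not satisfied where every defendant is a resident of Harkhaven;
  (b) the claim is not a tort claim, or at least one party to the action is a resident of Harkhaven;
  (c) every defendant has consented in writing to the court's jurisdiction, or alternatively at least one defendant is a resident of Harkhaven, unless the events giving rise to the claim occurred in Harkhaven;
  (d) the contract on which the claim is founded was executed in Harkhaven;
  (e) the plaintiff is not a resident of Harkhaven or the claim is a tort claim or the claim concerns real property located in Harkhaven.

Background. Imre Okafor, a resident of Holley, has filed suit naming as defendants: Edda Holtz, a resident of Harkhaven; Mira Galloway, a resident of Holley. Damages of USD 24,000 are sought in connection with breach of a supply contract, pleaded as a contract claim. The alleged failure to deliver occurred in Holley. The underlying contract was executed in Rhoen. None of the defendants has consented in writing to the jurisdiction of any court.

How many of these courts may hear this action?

The Civil Court of Morstead:
  (a) The contract was executed in Rhoen. Met.
  (b) The claim is a contract claim, which satisfies one of the alternatives. Met.
  (c) The claim is a contract claim, not a property claim, so one alternative holds. Met.
  (d) The plaintiff resides in Holley, so this disjunct is met. Satisfied.
  (e) The amount in controversy is USD 24,000, which meets the $23,500 floor, so one alternative holds. Met.
  → The court has jurisdiction.
The Superior Court of Rhoen:
  (a) The contract was executed in Rhoen. Condition met.
  (b) The plaintiff resides in Holley, which is not Rhoen. Satisfied.
  (c) The amount in controversy is 24,000 dollars, which meets the $22,000 floor, so one alternative holds. Satisfied.
  (d) The amount in controversy is $24,000, within the USD 50,000 ceiling. Satisfied.
  → The court has jurisdiction.
The Circuit Court of Harkhaven:
  (a) The amount in controversy is $24,000, within the $150,000 ceiling, so this disjunct is met. And the carve-out is inapplicable — the defendants reside as follows — Edda Holtz in Harkhaven, Mira Galloway in Holley — not all in Harkhaven. Met.
  (b) The claim is a contract claim, not a tort claim, so this disjunct is met. Met.
  (c) Edda Holtz resides in Harkhaven, so one alternative holds. Satisfied.
  (d) The contract was executed in Rhoen, not Harkhaven. Condition not met.
  (e) The plaintiff resides in Holley, which is not Harkhaven — that alternative is enough. Condition met.
  → Not every requirement is met — no jurisdiction.
Courts with jurisdiction: the Civil Court of Morstead, the Superior Court of Rhoen — 2 in total.

2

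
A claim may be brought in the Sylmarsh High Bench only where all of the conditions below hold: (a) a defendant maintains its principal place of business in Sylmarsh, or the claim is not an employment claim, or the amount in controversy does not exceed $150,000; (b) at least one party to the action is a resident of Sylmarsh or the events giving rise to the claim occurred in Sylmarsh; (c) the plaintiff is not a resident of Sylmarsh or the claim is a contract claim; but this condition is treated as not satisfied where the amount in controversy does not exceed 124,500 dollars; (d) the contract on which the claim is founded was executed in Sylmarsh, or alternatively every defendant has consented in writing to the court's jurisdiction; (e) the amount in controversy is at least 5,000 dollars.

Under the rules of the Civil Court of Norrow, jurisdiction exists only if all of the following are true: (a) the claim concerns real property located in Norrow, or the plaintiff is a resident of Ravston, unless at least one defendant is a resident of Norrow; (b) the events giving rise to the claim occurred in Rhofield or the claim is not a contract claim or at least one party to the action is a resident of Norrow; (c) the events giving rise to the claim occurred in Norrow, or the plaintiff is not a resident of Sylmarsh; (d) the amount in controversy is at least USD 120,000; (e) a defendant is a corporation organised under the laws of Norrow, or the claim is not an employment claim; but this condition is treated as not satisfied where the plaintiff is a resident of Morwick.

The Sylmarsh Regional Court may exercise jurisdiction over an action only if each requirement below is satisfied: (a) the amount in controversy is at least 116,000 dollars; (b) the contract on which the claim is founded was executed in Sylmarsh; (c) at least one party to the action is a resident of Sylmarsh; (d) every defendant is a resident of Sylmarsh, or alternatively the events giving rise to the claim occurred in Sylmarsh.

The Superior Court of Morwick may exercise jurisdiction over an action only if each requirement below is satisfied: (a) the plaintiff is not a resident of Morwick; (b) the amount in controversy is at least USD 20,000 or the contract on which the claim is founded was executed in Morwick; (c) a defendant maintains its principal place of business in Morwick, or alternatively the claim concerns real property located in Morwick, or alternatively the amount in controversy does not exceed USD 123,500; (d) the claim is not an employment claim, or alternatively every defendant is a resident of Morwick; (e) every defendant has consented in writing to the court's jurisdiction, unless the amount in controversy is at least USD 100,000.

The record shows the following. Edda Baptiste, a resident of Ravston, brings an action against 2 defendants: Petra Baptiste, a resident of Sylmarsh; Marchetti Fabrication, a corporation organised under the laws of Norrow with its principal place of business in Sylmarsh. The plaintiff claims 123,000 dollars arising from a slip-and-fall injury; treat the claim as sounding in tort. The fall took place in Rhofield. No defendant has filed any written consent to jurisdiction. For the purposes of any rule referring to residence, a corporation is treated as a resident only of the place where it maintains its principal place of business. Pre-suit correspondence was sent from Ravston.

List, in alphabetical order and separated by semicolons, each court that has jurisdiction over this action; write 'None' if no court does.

the Civil Court of Norrow; the Superior Court of Morwick

The Sylmarsh High Bench:
  (a) Marchetti Fabrication has its principal place of business in Sylmarsh, so this disjunct is met. Satisfied.
  (b) Petra Baptiste resides in Sylmarsh — that alternative is enough. Satisfied.
  (c) The plaintiff resides in Ravston, which is not Sylmarsh — that alternative is enough. But the carve-out bites: the amount in controversy is 123,000 dollars, within the 124,500 dollars ceiling. Fails.
  (d) No contract (and hence no place of execution) is alleged; no such written consent has been filed — no alternative holds. Not satisfied.
  (e) The amount in controversy is $123,000, which meets the 5,000 dollars floor. Met.
  → The court lacks jurisdiction.
The Civil Court of Norrow:
  (a) The plaintiff resides in Ravston, which satisfies one of the alternatives. Met.
  (b) The operative events occurred in Rhofield — that alternative is enough. Condition met.
  (c) The plaintiff resides in Ravston, which is not Sylmarsh — that alternative is enough. Condition met.
  (d) The amount in controversy is 123,000 dollars, which meets the USD 120,000 floor. Condition met.
  (e) Marchetti Fabrication is organised under the laws of Norrow, which satisfies one of the alternatives. The exception is not triggered, since the plaintiff resides in Ravston, not Morwick. Condition met.
  → The court has jurisdiction.
The Sylmarsh Regional Court:
  (a) The amount in controversy is 123,000 dollars, which meets the 116,000 dollars floor. Satisfied.
  (b) No contract (and hence no place of execution) is alleged. Fails.
  (c) Petra Baptiste resides in Sylmarsh. Condition met.
  (d) The defendants reside as follows — Petra Baptiste in Sylmarsh, Marchetti Fabrication in Sylmarsh — all in Sylmarsh, so this disjunct is met. Satisfied.
  → The court lacks jurisdiction.
The Superior Court of Morwick:
  (a) The plaintiff resides in Ravston, which is not Morwick. Met.
  (b) The amount in controversy is $123,000, which meets the $20,000 floor — that alternative is enough. Met.
  (c) The amount in controversy is 123,000 dollars, within the 123,500 dollars ceiling — that alternative is enough. Met.
  (d) The claim is a tort claim, not an employment claim, so one alternative holds. Satisfied.
  (e) No such written consent has been filed. But the amount in controversy is $123,000, which meets the USD 100,000 floor, and the 'unless' clause therefore excuses the requirement. Met.
  → Every requirement is satisfied — jurisdiction.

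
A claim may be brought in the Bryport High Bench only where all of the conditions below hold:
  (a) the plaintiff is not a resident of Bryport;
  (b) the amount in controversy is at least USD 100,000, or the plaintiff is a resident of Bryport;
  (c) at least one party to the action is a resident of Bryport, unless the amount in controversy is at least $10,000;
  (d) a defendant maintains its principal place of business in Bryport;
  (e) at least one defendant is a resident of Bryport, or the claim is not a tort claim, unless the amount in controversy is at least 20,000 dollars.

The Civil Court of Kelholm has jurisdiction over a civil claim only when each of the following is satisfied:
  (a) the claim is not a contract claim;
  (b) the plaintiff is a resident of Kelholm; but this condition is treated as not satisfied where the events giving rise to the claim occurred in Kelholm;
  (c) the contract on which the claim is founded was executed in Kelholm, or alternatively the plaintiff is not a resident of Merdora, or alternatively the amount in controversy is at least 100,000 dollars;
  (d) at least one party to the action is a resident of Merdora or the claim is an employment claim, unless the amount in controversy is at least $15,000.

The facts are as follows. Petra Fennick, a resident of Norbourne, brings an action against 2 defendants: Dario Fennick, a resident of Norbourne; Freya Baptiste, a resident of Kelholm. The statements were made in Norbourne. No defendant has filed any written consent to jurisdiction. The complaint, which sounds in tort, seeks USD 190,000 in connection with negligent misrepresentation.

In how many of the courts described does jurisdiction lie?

0

The Bryport High Bench:
  (a) The plaintiff resides in Norbourne, which is not Bryport. Satisfied.
  (b) The amount in controversy is $190,000, which meets the USD 100,000 floor, which satisfies one of the alternatives. Condition met.
  (c) No party resides in Bryport. However, the amount in controversy is $190,000, which meets the USD 10,000 floor, so the 'unless' proviso supplies this condition. Met.
  (d) No defendant is a corporation. Not satisfied.
  (e) No defendant resides in Bryport (they reside in Norbourne, Kelholm); the claim is a tort claim — none of the alternatives is met. However, the amount in controversy is USD 190,000, which meets the 20,000 dollars floor, so the 'unless' proviso supplies this condition. Condition met.
  → No jurisdiction.
The Civil Court of Kelholm:
  (a) The claim is a tort claim, not a contract claim. Satisfied.
  (b) The plaintiff resides in Norbourne, not Kelholm. Not met.
  (c) The plaintiff resides in Norbourne, which is not Merdora, which satisfies one of the alternatives. Condition met.
  (d) No party resides in Merdora; the claim is a tort claim, not an employment claim — no alternative holds. However, the amount in controversy is 190,000 dollars, which meets the 15,000 dollars floor, so the 'unless' proviso supplies this condition. Met.
  → At least one condition fails; no jurisdiction.
No court satisfies all of its conditions.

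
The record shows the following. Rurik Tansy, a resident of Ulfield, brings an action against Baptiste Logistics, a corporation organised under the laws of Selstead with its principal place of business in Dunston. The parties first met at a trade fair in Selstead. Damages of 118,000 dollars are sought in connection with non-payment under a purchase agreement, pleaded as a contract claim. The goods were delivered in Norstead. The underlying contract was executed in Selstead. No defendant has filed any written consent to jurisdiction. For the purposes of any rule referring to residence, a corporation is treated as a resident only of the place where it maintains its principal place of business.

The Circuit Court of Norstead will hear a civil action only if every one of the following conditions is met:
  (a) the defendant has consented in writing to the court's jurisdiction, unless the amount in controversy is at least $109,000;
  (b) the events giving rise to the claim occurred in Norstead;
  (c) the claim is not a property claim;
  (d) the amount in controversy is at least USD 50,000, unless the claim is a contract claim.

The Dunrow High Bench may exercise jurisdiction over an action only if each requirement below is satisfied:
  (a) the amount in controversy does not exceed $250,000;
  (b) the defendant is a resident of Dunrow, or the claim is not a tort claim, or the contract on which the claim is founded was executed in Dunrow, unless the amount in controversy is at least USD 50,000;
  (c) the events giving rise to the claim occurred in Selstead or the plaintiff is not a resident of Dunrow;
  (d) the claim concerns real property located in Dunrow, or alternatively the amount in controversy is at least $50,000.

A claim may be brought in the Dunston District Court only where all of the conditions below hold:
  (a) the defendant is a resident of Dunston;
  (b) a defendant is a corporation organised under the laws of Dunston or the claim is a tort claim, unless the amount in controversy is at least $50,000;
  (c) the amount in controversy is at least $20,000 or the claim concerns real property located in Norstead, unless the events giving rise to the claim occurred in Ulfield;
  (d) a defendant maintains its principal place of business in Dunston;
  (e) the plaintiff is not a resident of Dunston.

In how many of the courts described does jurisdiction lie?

The Circuit Court of Norstead:
  (a) No such written consent has been filed. However, the amount in controversy is 118,000 dollars, which meets the $109,000 floor, so the 'unless' proviso supplies this condition. Satisfied.
  (b) The operative events occurred in Norstead. Condition met.
  (c) The claim is a contract claim, not a property claim. Condition met.
  (d) The amount in controversy is 118,000 dollars, which meets the USD 50,000 floor. Met.
  → Jurisdiction lies.
The Dunrow High Bench:
  (a) The amount in controversy is USD 118,000, within the 250,000 dollars ceiling. Satisfied.
  (b) The claim is a contract claim, not a tort claim, so this disjunct is met. Condition met.
  (c) The plaintiff resides in Ulfield, which is not Dunrow, so this disjunct is met. Satisfied.
  (d) The amount in controversy is $118,000, which meets the USD 50,000 floor, so one alternative holds. Condition met.
  → The court has jurisdiction.
The Dunston District Court:
  (a) The defendant resides in Dunston. Condition met.
  (b) The corporate defendant(s) are organised in Selstead, not Dunston; the claim is a contract claim, not a tort claim — every alternative fails. But the amount in controversy is 118,000 dollars, which meets the USD 50,000 floor, and the 'unless' clause therefore excuses the requirement. Condition met.
  (c) The amount in controversy is 118,000 dollars, which meets the $20,000 floor, so one alternative holds. Condition met.
  (d) Baptiste Logistics has its principal place of business in Dunston. Satisfied.
  (e) The plaintiff resides in Ulfield, which is not Dunston. Condition met.
  → Every requirement is satisfied — jurisdiction.
Courts with jurisdiction: the Circuit Court of Norstead, the Dunrow High Bench, the Dunston District Court — 3 in total.

3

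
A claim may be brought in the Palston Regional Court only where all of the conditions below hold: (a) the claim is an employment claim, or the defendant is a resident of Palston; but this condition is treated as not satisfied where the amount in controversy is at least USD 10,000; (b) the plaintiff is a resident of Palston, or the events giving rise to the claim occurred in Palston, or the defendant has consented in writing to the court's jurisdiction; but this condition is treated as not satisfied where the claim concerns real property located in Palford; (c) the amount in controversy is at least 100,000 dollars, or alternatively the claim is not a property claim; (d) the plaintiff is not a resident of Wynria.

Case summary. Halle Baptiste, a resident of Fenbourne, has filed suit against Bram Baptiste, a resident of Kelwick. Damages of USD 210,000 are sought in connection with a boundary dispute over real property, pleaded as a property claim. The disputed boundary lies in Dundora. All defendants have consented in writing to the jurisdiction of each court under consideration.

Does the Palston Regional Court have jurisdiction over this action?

No

The Palston Regional Court:
  (a) The claim is a property claim, not an employment claim; the defendant resides in Kelwick, not Palston — no alternative holds. Fails.
  (b) Every defendant has filed written consent, so one alternative holds. The carve-out does not apply: the property lies in Dundora, not Palford. Condition met.
  (c) The amount in controversy is USD 210,000, which meets the $100,000 floor, so one alternative holds. Met.
  (d) The plaintiff resides in Fenbourne, which is not Wynria. Condition met.
  → The court lacks jurisdiction.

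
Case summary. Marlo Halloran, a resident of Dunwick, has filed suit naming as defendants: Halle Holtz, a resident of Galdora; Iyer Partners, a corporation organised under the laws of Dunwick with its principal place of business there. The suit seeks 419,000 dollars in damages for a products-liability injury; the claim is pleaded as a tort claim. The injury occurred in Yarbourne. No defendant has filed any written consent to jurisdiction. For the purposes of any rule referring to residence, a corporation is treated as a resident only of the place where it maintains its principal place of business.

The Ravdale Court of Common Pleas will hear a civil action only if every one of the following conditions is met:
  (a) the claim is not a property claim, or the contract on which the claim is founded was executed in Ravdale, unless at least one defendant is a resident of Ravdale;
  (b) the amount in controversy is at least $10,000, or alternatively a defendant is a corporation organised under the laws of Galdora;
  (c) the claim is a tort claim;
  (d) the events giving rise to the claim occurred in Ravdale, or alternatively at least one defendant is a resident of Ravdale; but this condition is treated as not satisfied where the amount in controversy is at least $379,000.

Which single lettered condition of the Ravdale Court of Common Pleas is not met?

(d)

The Ravdale Court of Common Pleas:
  (a) The claim is a tort claim, not a property claim, so this disjunct is met. Condition met.
  (b) The amount in controversy is $419,000, which meets the 10,000 dollars floor, so one alternative holds. Met.
  (c) The claim is a tort claim. Met.
  (d) The operative events occurred in Yarbourne, not Ravdale; no defendant resides in Ravdale (they reside in Galdora, Dunwick) — every alternative fails. Not met.
Only condition (d) fails.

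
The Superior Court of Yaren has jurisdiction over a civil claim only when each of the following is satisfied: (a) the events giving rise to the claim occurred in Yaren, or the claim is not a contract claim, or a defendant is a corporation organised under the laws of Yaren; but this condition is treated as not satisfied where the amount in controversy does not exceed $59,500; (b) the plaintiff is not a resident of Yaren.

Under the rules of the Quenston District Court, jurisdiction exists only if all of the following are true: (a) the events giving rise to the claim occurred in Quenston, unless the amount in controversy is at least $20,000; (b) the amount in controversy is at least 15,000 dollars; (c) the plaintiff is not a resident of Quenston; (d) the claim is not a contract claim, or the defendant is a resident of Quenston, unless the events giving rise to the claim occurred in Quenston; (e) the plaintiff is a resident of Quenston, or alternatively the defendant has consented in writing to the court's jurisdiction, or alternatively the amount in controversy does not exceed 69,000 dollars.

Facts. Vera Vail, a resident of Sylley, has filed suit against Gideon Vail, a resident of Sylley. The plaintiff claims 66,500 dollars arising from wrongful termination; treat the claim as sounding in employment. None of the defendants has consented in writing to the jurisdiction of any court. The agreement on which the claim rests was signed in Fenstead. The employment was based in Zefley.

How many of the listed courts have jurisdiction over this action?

The Superior Court of Yaren:
  (a) The claim is an employment claim, not a contract claim, so this disjunct is met. The carve-out does not apply: the amount in controversy is $66,500, above the $59,500 ceiling. Condition met.
  (b) The plaintiff resides in Sylley, which is not Yaren. Condition met.
  → Jurisdiction lies.
The Quenston District Court:
  (a) The operative events occurred in Zefley, not Quenston. But the amount in controversy is USD 66,500, which meets the USD 20,000 floor, and the 'unless' clause therefore excuses the requirement. Satisfied.
  (b) The amount in controversy is 66,500 dollars, which meets the 15,000 dollars floor. Met.
  (c) The plaintiff resides in Sylley, which is not Quenston. Condition met.
  (d) The claim is an employment claim, not a contract claim, which satisfies one of the alternatives. Satisfied.
  (e) The amount in controversy is USD 66,500, within the 69,000 dollars ceiling, so one alternative holds. Satisfied.
  → The court has jurisdiction.
Courts with jurisdiction: the Superior Court of Yaren, the Quenston District Court — 2 in total.

2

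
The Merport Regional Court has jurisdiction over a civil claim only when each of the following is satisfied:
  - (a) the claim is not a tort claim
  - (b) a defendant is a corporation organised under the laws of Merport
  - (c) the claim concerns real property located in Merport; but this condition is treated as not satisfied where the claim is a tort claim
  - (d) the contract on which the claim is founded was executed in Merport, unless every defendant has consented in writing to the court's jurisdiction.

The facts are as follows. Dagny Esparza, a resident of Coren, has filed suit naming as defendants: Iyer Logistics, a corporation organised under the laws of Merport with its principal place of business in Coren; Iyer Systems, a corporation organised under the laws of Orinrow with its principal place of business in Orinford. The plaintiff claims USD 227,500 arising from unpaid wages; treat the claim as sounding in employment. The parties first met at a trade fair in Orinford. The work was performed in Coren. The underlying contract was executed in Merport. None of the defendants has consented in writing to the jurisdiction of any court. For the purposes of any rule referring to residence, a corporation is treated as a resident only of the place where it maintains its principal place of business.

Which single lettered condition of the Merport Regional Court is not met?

(c)

The Merport Regional Court:
  (a) The claim is an employment claim, not a tort claim. Satisfied.
  (b) Iyer Logistics is organised under the laws of Merport. Met.
  (c) The claim does not concern real property. Not satisfied.
  (d) The contract was executed in Merport. Met.
Only condition (c) fails.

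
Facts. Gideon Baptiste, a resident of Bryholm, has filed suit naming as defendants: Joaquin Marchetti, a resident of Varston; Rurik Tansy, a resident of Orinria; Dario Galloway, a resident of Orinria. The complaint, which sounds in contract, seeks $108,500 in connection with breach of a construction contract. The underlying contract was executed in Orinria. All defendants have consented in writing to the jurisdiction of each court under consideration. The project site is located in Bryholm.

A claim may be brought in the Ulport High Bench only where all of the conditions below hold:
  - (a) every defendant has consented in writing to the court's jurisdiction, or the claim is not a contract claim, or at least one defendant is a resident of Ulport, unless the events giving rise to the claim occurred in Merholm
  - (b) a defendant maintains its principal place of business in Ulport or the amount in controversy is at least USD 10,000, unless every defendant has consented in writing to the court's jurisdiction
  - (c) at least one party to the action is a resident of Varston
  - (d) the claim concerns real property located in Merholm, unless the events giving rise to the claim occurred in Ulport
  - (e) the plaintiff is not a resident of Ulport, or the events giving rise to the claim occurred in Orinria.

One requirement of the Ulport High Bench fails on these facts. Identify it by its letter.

(d)

The Ulport High Bench:
  (a) Every defendant has filed written consent — that alternative is enough. Satisfied.
  (b) The amount in controversy is USD 108,500, which meets the USD 10,000 floor — that alternative is enough. Satisfied.
  (c) Joaquin Marchetti resides in Varston. Satisfied.
  (d) The claim does not concern real property. The proviso offers no rescue either, since the operative events occurred in Bryholm, not Ulport. Not met.
  (e) The plaintiff resides in Bryholm, which is not Ulport, so one alternative holds. Met.
Only condition (d) fails.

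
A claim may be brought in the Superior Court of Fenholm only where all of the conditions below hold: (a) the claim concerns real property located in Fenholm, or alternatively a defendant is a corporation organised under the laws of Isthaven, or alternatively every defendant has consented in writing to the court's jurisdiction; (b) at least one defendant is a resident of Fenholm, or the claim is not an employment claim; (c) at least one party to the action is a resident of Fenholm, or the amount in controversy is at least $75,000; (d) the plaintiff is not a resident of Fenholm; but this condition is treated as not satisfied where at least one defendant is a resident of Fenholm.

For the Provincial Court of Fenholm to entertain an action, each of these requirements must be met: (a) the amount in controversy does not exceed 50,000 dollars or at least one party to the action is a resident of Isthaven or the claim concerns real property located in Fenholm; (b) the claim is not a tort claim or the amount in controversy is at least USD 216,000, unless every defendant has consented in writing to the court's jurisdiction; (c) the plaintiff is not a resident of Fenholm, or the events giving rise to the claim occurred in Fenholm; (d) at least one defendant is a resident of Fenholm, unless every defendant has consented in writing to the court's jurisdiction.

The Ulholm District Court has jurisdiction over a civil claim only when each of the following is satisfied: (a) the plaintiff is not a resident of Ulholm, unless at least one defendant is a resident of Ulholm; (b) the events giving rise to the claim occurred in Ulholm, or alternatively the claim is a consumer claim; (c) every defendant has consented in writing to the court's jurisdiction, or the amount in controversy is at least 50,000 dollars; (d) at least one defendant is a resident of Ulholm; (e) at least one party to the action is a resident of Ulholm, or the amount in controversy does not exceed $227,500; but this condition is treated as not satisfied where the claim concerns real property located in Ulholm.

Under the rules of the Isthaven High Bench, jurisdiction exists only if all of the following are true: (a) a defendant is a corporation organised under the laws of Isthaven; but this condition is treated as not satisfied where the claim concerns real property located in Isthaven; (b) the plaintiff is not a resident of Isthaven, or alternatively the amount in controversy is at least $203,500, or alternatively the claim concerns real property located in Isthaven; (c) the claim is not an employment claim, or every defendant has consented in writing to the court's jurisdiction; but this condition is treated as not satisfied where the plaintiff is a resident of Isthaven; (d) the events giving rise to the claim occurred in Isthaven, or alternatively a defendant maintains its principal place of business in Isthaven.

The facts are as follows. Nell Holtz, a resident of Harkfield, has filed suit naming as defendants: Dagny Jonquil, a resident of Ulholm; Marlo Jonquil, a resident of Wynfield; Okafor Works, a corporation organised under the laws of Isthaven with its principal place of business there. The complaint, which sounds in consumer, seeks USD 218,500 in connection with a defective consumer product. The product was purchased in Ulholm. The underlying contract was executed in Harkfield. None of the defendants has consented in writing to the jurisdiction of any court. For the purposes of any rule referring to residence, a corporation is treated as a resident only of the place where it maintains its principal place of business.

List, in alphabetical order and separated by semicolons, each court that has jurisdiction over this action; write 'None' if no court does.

The Superior Court of Fenholm:
  (a) Okafor Works is organised under the laws of Isthaven — that alternative is enough. Condition met.
  (b) The claim is a consumer claim, not an employment claim, which satisfies one of the alternatives. Condition met.
  (c) The amount in controversy is USD 218,500, which meets the 75,000 dollars floor, so this disjunct is met. Condition met.
  (d) The plaintiff resides in Harkfield, which is not Fenholm. And the carve-out is inapplicable — no defendant resides in Fenholm (they reside in Ulholm, Wynfield, Isthaven). Condition met.
  → The court has jurisdiction.
The Provincial Court of Fenholm:
  (a) Okafor Works resides in Isthaven, so one alternative holds. Condition met.
  (b) The claim is a consumer claim, not a tort claim, which satisfies one of the alternatives. Satisfied.
  (c) The plaintiff resides in Harkfield, which is not Fenholm, so one alternative holds. Met.
  (d) No defendant resides in Fenholm (they reside in Ulholm, Wynfield, Isthaven). And no such written consent has been filed, so the proviso does not save it. Not met.
  → Not every requirement is met — no jurisdiction.
The Ulholm District Court:
  (a) The plaintiff resides in Harkfield, which is not Ulholm. Condition met.
  (b) The operative events occurred in Ulholm, so one alternative holds. Met.
  (c) The amount in controversy is USD 218,500, which meets the 50,000 dollars floor, so this disjunct is met. Met.
  (d) Dagny Jonquil resides in Ulholm. Condition met.
  (e) Dagny Jonquil resides in Ulholm, so this disjunct is met. And the carve-out is inapplicable — the claim does not concern real property. Condition met.
  → The court has jurisdiction.
The Isthaven High Bench:
  (a) Okafor Works is organised under the laws of Isthaven. The carve-out does not apply: the claim does not concern real property. Met.
  (b) The plaintiff resides in Harkfield, which is not Isthaven, which satisfies one of the alternatives. Met.
  (c) The claim is a consumer claim, not an employment claim, so one alternative holds. The exception is not triggered, since the plaintiff resides in Harkfield, not Isthaven. Condition met.
  (d) Okafor Works has its principal place of business in Isthaven, so this disjunct is met. Met.
  → Every requirement is satisfied — jurisdiction.

the Isthaven High Bench; the Superior Court of Fenholm; the Ulholm District Court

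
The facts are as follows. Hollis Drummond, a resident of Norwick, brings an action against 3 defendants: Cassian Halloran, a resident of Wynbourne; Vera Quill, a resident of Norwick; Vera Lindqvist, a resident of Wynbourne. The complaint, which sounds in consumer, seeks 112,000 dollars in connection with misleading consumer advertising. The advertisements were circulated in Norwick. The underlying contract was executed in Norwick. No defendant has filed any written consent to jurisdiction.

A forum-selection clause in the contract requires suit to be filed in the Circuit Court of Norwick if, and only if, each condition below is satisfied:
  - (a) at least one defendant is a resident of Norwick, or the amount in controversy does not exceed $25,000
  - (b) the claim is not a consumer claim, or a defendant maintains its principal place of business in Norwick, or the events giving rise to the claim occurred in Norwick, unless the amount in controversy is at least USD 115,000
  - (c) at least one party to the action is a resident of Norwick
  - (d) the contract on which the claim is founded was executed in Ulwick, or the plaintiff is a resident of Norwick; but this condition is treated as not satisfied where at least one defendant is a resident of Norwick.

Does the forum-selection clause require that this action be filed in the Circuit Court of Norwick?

No

The Circuit Court of Norwick:
  (a) Vera Quill resides in Norwick — that alternative is enough. Met.
  (b) The operative events occurred in Norwick, so one alternative holds. Satisfied.
  (c) Hollis Drummond resides in Norwick. Satisfied.
  (d) The plaintiff resides in Norwick, so one alternative holds. However, Vera Quill resides in Norwick, which falls within the stated exception and so defeats the condition. Not met.
  → The clause does not apply.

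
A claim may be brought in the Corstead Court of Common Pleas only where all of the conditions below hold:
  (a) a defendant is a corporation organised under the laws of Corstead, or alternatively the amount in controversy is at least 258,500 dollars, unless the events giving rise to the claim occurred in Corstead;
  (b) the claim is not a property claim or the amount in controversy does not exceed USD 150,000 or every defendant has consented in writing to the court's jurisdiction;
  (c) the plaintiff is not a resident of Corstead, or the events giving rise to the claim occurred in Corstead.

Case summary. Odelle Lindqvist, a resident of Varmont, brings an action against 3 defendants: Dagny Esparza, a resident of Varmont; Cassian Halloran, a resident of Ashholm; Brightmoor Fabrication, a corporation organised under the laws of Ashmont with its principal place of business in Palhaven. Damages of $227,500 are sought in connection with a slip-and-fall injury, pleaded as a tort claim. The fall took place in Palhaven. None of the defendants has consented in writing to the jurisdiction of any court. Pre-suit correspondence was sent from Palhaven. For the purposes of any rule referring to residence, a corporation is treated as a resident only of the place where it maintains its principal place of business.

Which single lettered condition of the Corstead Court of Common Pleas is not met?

(a)

The Corstead Court of Common Pleas:
  (a) The corporate defendant(s) are organised in Ashmont, not Corstead; the amount in controversy is 227,500 dollars, below the $258,500 floor — every alternative fails. The proviso offers no rescue either, since the operative events occurred in Palhaven, not Corstead. Not met.
  (b) The claim is a tort claim, not a property claim — that alternative is enough. Met.
  (c) The plaintiff resides in Varmont, which is not Corstead, which satisfies one of the alternatives. Condition met.
Only condition (a) fails.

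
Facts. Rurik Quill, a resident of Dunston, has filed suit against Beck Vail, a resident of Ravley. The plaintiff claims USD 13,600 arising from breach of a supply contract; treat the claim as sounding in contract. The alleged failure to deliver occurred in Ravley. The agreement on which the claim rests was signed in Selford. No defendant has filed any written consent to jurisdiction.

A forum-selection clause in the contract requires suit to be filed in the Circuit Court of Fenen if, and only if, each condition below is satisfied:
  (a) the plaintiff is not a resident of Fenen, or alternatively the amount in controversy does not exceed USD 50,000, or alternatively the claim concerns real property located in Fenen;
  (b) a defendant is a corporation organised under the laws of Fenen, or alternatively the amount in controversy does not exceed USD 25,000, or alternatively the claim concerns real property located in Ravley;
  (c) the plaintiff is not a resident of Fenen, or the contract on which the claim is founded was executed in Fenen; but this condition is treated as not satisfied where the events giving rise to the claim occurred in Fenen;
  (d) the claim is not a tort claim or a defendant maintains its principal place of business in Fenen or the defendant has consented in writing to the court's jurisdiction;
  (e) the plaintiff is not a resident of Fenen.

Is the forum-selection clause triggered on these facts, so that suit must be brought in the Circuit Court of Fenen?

The Circuit Court of Fenen:
  (a) The plaintiff resides in Dunston, which is not Fenen, which satisfies one of the alternatives. Satisfied.
  (b) The amount in controversy is USD 13,600, within the 25,000 dollars ceiling — that alternative is enough. Met.
  (c) The plaintiff resides in Dunston, which is not Fenen, so one alternative holds. The carve-out does not apply: the operative events occurred in Ravley, not Fenen. Met.
  (d) The claim is a contract claim, not a tort claim, so this disjunct is met. Satisfied.
  (e) The plaintiff resides in Dunston, which is not Fenen. Satisfied.
  → The clause applies.

Yes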